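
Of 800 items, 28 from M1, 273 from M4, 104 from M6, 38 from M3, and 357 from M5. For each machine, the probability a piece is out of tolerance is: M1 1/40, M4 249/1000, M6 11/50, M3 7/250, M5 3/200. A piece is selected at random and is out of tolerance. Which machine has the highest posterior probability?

M4

Compute prior × likelihood for every hypothesis:
  M1: 0.035 × 0.025 = 0.000875
  M4: 0.34125 × 0.249 = 0.08497125
  M6: 0.13 × 0.22 = 0.0286
  M3: 0.0475 × 0.028 = 0.00133
  M5: 0.44625 × 0.015 = 0.00669375
Normalizing constant = 0.12247.
Largest term belongs to M4, so M4 is most probable.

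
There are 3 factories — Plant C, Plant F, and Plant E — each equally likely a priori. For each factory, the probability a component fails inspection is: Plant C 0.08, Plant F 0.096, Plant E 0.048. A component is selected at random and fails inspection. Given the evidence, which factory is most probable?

Since the prior is uniform, the posterior is proportional to the likelihood:
  Plant C: 0.08
  Plant F: 0.096
  Plant E: 0.048
Sum = 0.224.
Largest term belongs to Plant F, so Plant F is most probable.

Plant F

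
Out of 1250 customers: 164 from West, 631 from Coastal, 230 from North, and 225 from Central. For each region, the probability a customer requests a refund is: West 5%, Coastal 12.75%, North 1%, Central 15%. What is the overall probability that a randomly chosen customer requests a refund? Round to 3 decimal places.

0.100

Compute prior × likelihood for every hypothesis:
  West: 0.1312 × 0.05 = 0.00656
  Coastal: 0.5048 × 0.1275 = 0.064362
  North: 0.184 × 0.01 = 0.00184
  Central: 0.18 × 0.15 = 0.027
P(refund) = 0.00656 + 0.064362 + 0.00184 + 0.027 = 0.099762 → 0.100.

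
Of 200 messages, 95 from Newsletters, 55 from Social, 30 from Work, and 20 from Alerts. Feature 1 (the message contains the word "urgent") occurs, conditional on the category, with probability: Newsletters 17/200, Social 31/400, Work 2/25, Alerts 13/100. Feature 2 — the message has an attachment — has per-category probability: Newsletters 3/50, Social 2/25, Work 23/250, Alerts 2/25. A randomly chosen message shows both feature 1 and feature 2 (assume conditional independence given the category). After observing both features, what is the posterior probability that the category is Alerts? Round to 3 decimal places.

0.166

Compute prior × likelihood for every hypothesis:
  Newsletters: 0.475 × 0.085 × 0.06 = 0.0024225
  Social: 0.275 × 0.0775 × 0.08 = 0.001705
  Work: 0.15 × 0.08 × 0.092 = 0.001104
  Alerts: 0.1 × 0.13 × 0.08 = 0.00104
Total = 0.0062715.
P(Alerts | evidence) = 0.00104 / 0.0062715 ≈ 0.166.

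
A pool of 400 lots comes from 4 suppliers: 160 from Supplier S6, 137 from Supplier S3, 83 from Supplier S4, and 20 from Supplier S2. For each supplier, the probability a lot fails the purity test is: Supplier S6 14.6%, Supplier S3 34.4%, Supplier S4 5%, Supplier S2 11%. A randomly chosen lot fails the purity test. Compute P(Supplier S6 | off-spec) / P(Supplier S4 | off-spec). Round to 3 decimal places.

5.629

By Bayes' rule, posterior ∝ prior × likelihood:
  Supplier S6: 0.4 × 0.146 = 0.0584
  Supplier S3: 0.3425 × 0.344 = 0.11782
  Supplier S4: 0.2075 × 0.05 = 0.010375
  Supplier S2: 0.05 × 0.11 = 0.0055
Sum = 0.192095.
The ratio is 0.0584 / 0.010375 (the normalizer cancels) = 5.629.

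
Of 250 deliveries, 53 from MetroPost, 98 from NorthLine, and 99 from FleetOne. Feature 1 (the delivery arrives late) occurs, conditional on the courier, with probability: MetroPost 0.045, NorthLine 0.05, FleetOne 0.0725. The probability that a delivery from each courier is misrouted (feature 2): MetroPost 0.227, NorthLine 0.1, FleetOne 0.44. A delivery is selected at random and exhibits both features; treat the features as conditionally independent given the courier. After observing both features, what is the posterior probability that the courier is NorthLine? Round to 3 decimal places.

Prior × likelihood for each hypothesis:
  MetroPost: 0.212 × 0.045 × 0.227 = 0.00216558
  NorthLine: 0.392 × 0.05 × 0.1 = 0.00196
  FleetOne: 0.396 × 0.0725 × 0.44 = 0.0126324
Sum = 0.01675798.
P(NorthLine | evidence) = 0.00196 / 0.01675798 ≈ 0.117.

0.117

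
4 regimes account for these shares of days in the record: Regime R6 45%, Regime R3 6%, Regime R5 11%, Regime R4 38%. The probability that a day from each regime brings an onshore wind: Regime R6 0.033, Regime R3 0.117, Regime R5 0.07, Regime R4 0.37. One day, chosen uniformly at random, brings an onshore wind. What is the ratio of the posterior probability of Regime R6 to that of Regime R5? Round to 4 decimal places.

Prior × likelihood for each hypothesis:
  Regime R6: 0.45 × 0.033 = 0.01485
  Regime R3: 0.06 × 0.117 = 0.00702
  Regime R5: 0.11 × 0.07 = 0.0077
  Regime R4: 0.38 × 0.37 = 0.1406
Normalizing constant = 0.17017.
The ratio is 0.01485 / 0.0077 (the normalizer cancels) = 1.9286.

1.9286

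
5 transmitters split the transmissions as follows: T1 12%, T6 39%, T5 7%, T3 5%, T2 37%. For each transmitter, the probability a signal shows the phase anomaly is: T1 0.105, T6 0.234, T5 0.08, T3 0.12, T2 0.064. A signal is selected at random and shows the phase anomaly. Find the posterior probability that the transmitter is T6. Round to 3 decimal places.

Unnormalized posteriors (prior × likelihood):
  T1: 0.12 × 0.105 = 0.0126
  T6: 0.39 × 0.234 = 0.09126
  T5: 0.07 × 0.08 = 0.0056
  T3: 0.05 × 0.12 = 0.006
  T2: 0.37 × 0.064 = 0.02368
Total = 0.13914.
P(T6 | evidence) = 0.09126 / 0.13914 ≈ 0.656.

0.656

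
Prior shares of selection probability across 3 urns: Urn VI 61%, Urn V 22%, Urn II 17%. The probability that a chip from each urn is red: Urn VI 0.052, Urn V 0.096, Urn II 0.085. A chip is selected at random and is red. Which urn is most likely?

Unnormalized posteriors (prior × likelihood):
  Urn VI: 0.61 × 0.052 = 0.03172
  Urn V: 0.22 × 0.096 = 0.02112
  Urn II: 0.17 × 0.085 = 0.01445
Normalizing constant = 0.06729.
Largest term belongs to Urn VI, so Urn VI is most probable.

Urn VI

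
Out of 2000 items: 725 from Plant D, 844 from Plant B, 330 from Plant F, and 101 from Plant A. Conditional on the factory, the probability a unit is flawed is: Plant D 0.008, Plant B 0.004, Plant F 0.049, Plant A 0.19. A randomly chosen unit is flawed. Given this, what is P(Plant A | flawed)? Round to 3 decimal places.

0.431

Unnormalized posteriors (prior × likelihood):
  Plant D: 0.3625 × 0.008 = 0.0029
  Plant B: 0.422 × 0.004 = 0.001688
  Plant F: 0.165 × 0.049 = 0.008085
  Plant A: 0.0505 × 0.19 = 0.009595
Total = 0.022268.
P(Plant A | evidence) = 0.009595 / 0.022268 ≈ 0.431.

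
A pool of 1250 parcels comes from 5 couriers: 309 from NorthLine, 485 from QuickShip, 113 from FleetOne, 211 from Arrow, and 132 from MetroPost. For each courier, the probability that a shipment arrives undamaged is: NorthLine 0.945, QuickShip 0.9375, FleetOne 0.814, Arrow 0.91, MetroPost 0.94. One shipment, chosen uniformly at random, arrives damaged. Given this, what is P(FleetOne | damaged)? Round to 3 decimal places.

0.221

Taking complements, P(damaged | each) = NorthLine 0.055, QuickShip 0.0625, FleetOne 0.186, Arrow 0.09, MetroPost 0.06.
Unnormalized posteriors (prior × likelihood):
  NorthLine: 0.2472 × 0.055 = 0.013596
  QuickShip: 0.388 × 0.0625 = 0.02425
  FleetOne: 0.0904 × 0.186 = 0.0168144
  Arrow: 0.1688 × 0.09 = 0.015192
  MetroPost: 0.1056 × 0.06 = 0.006336
Total = 0.0761884.
P(FleetOne | evidence) = 0.0168144 / 0.0761884 ≈ 0.221.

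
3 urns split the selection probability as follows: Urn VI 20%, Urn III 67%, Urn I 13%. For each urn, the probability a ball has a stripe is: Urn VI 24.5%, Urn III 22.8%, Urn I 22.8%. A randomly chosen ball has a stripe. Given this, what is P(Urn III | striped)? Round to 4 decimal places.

0.6602

Compute prior × likelihood for every hypothesis:
  Urn VI: 0.2 × 0.245 = 0.049
  Urn III: 0.67 × 0.228 = 0.15276
  Urn I: 0.13 × 0.228 = 0.02964
Total = 0.2314.
P(Urn III | evidence) = 0.15276 / 0.2314 ≈ 0.6602.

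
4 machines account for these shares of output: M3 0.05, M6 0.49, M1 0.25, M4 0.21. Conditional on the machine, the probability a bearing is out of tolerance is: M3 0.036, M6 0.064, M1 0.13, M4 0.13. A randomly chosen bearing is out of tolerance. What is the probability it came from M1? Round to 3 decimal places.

0.350

Prior × likelihood for each hypothesis:
  M3: 0.05 × 0.036 = 0.0018
  M6: 0.49 × 0.064 = 0.03136
  M1: 0.25 × 0.13 = 0.0325
  M4: 0.21 × 0.13 = 0.0273
Total = 0.09296.
P(M1 | evidence) = 0.0325 / 0.09296 ≈ 0.350.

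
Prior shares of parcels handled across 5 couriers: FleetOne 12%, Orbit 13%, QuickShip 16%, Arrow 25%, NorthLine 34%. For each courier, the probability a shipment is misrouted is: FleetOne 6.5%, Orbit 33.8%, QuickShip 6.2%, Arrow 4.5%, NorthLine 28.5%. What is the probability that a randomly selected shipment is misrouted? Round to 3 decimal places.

Prior × likelihood for each hypothesis:
  FleetOne: 0.12 × 0.065 = 0.0078
  Orbit: 0.13 × 0.338 = 0.04394
  QuickShip: 0.16 × 0.062 = 0.00992
  Arrow: 0.25 × 0.045 = 0.01125
  NorthLine: 0.34 × 0.285 = 0.0969
P(misrouted) = 0.0078 + 0.04394 + 0.00992 + 0.01125 + 0.0969 = 0.16981 → 0.170.

0.170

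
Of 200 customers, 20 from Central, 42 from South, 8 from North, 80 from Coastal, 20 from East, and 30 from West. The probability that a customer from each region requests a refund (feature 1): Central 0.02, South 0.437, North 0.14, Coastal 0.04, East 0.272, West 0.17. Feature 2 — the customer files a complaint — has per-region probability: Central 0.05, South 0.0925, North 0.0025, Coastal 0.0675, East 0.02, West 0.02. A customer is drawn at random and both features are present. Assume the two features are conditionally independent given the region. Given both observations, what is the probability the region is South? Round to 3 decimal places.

Prior × likelihood for each hypothesis:
  Central: 0.1 × 0.02 × 0.05 = 0.0001
  South: 0.21 × 0.437 × 0.0925 = 0.008488725
  North: 0.04 × 0.14 × 0.0025 = 0.000014
  Coastal: 0.4 × 0.04 × 0.0675 = 0.00108
  East: 0.1 × 0.272 × 0.02 = 0.000544
  West: 0.15 × 0.17 × 0.02 = 0.00051
Sum = 0.010736725.
P(South | evidence) = 0.008488725 / 0.010736725 ≈ 0.791.

0.791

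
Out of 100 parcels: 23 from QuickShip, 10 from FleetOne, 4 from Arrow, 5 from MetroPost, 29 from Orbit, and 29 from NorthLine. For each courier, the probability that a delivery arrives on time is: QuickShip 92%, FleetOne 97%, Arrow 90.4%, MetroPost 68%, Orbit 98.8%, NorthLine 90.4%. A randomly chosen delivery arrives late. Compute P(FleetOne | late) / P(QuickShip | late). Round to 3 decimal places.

0.163

Taking complements, P(late | each) = QuickShip 0.08, FleetOne 0.03, Arrow 0.096, MetroPost 0.32, Orbit 0.012, NorthLine 0.096.
Prior × likelihood for each hypothesis:
  QuickShip: 0.23 × 0.08 = 0.0184
  FleetOne: 0.1 × 0.03 = 0.003
  Arrow: 0.04 × 0.096 = 0.00384
  MetroPost: 0.05 × 0.32 = 0.016
  Orbit: 0.29 × 0.012 = 0.00348
  NorthLine: 0.29 × 0.096 = 0.02784
Total = 0.07256.
The ratio is 0.003 / 0.0184 (the normalizer cancels) = 0.163.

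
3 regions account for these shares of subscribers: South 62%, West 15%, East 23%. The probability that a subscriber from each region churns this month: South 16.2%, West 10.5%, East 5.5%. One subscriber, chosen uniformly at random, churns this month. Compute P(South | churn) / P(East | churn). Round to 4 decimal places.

7.9399

Unnormalized posteriors (prior × likelihood):
  South: 0.62 × 0.162 = 0.10044
  West: 0.15 × 0.105 = 0.01575
  East: 0.23 × 0.055 = 0.01265
Sum = 0.12884.
The ratio is 0.10044 / 0.01265 (the normalizer cancels) = 7.9399.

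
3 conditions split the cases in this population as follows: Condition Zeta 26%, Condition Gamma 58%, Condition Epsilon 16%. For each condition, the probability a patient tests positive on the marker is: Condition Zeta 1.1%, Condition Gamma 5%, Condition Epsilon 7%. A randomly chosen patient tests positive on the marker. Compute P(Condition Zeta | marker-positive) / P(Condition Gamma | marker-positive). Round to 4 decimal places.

0.0986

By Bayes' rule, posterior ∝ prior × likelihood:
  Condition Zeta: 0.26 × 0.011 = 0.00286
  Condition Gamma: 0.58 × 0.05 = 0.029
  Condition Epsilon: 0.16 × 0.07 = 0.0112
Sum = 0.04306.
The ratio is 0.00286 / 0.029 (the normalizer cancels) = 0.0986.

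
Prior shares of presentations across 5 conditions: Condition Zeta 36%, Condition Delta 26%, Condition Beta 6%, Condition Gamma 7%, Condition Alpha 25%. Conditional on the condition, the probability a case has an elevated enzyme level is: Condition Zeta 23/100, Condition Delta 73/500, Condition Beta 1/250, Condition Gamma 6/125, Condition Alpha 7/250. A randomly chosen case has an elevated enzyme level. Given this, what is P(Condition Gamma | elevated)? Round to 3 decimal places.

0.026

By Bayes' rule, posterior ∝ prior × likelihood:
  Condition Zeta: 0.36 × 0.23 = 0.0828
  Condition Delta: 0.26 × 0.146 = 0.03796
  Condition Beta: 0.06 × 0.004 = 0.00024
  Condition Gamma: 0.07 × 0.048 = 0.00336
  Condition Alpha: 0.25 × 0.028 = 0.007
Sum = 0.13136.
P(Condition Gamma | evidence) = 0.00336 / 0.13136 ≈ 0.026.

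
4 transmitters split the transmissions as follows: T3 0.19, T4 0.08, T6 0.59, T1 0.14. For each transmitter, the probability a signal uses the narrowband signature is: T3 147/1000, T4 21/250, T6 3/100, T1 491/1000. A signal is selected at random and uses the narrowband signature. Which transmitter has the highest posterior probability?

T1

Compute prior × likelihood for every hypothesis:
  T3: 0.19 × 0.147 = 0.02793
  T4: 0.08 × 0.084 = 0.00672
  T6: 0.59 × 0.03 = 0.0177
  T1: 0.14 × 0.491 = 0.06874
Total = 0.12109.
Largest term belongs to T1, so T1 is most probable.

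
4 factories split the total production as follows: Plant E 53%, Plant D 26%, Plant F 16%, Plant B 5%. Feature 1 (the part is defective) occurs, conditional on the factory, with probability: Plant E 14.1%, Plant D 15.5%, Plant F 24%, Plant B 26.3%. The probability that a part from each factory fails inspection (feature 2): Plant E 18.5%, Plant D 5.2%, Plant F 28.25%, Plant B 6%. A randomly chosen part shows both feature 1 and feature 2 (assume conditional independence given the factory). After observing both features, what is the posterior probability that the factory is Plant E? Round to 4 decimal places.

Unnormalized posteriors (prior × likelihood):
  Plant E: 0.53 × 0.141 × 0.185 = 0.01382505
  Plant D: 0.26 × 0.155 × 0.052 = 0.0020956
  Plant F: 0.16 × 0.24 × 0.2825 = 0.010848
  Plant B: 0.05 × 0.263 × 0.06 = 0.000789
Normalizing constant = 0.02755765.
P(Plant E | evidence) = 0.01382505 / 0.02755765 ≈ 0.5017.

0.5017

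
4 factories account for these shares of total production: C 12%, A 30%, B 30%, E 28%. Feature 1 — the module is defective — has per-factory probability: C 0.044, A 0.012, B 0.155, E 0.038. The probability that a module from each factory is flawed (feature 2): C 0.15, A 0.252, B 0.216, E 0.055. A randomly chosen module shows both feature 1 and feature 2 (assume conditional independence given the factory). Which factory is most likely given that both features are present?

Prior × likelihood for each hypothesis:
  C: 0.12 × 0.044 × 0.15 = 0.000792
  A: 0.3 × 0.012 × 0.252 = 0.0009072
  B: 0.3 × 0.155 × 0.216 = 0.010044
  E: 0.28 × 0.038 × 0.055 = 0.0005852
Normalizing constant = 0.0123284.
Largest term belongs to B, so B is most probable.

B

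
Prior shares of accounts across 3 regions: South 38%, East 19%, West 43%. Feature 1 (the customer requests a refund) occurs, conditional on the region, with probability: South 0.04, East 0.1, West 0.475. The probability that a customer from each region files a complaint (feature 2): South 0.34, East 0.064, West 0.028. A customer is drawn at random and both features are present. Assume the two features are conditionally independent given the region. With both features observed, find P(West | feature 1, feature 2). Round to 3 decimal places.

Compute prior × likelihood for every hypothesis:
  South: 0.38 × 0.04 × 0.34 = 0.005168
  East: 0.19 × 0.1 × 0.064 = 0.001216
  West: 0.43 × 0.475 × 0.028 = 0.005719
Total = 0.012103.
P(West | evidence) = 0.005719 / 0.012103 ≈ 0.473.

0.473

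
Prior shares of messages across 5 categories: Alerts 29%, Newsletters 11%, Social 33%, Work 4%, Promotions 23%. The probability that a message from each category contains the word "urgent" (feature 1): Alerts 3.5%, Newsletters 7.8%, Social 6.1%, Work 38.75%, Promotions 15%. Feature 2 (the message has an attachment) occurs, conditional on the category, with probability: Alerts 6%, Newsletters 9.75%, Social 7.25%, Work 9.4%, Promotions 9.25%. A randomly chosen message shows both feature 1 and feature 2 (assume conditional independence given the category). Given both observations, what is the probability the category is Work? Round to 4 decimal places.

Prior × likelihood for each hypothesis:
  Alerts: 0.29 × 0.035 × 0.06 = 0.000609
  Newsletters: 0.11 × 0.078 × 0.0975 = 0.00083655
  Social: 0.33 × 0.061 × 0.0725 = 0.001459425
  Work: 0.04 × 0.3875 × 0.094 = 0.001457
  Promotions: 0.23 × 0.15 × 0.0925 = 0.00319125
Sum = 0.007553225.
P(Work | evidence) = 0.001457 / 0.007553225 ≈ 0.1929.

0.1929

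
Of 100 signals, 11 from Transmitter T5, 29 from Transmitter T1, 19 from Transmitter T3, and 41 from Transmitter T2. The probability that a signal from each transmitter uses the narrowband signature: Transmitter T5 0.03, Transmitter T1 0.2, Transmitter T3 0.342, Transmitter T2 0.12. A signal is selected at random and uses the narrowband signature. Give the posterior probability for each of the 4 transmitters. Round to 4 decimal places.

Prior × likelihood for each hypothesis:
  Transmitter T5: 0.11 × 0.03 = 0.0033
  Transmitter T1: 0.29 × 0.2 = 0.058
  Transmitter T3: 0.19 × 0.342 = 0.06498
  Transmitter T2: 0.41 × 0.12 = 0.0492
Sum = 0.17548.
P(Transmitter T5 | narrowband) = 0.0033/0.17548 ≈ 0.0188
P(Transmitter T1 | narrowband) = 0.058/0.17548 ≈ 0.3305
P(Transmitter T3 | narrowband) = 0.06498/0.17548 ≈ 0.3703
P(Transmitter T2 | narrowband) = 0.0492/0.17548 ≈ 0.2804

Transmitter T5 0.0188, Transmitter T1 0.3305, Transmitter T3 0.3703, Transmitter T2 0.2804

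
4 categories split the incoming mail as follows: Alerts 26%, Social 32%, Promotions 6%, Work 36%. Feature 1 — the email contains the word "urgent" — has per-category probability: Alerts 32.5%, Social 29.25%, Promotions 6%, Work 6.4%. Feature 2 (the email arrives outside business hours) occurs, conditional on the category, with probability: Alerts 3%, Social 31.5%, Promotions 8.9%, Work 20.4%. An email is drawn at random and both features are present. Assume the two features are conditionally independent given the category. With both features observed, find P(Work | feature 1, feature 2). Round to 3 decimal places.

Unnormalized posteriors (prior × likelihood):
  Alerts: 0.26 × 0.325 × 0.03 = 0.002535
  Social: 0.32 × 0.2925 × 0.315 = 0.029484
  Promotions: 0.06 × 0.06 × 0.089 = 0.0003204
  Work: 0.36 × 0.064 × 0.204 = 0.00470016
Sum = 0.03703956.
P(Work | evidence) = 0.00470016 / 0.03703956 ≈ 0.127.

0.127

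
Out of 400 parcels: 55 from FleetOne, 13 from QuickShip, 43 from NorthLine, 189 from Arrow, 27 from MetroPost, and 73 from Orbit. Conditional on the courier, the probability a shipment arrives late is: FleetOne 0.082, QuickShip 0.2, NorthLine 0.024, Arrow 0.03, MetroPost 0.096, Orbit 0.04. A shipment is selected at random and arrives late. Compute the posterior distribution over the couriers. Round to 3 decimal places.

Unnormalized posteriors (prior × likelihood):
  FleetOne: 0.1375 × 0.082 = 0.011275
  QuickShip: 0.0325 × 0.2 = 0.0065
  NorthLine: 0.1075 × 0.024 = 0.00258
  Arrow: 0.4725 × 0.03 = 0.014175
  MetroPost: 0.0675 × 0.096 = 0.00648
  Orbit: 0.1825 × 0.04 = 0.0073
Total = 0.04831.
P(FleetOne | late) = 0.011275/0.04831 ≈ 0.233
P(QuickShip | late) = 0.0065/0.04831 ≈ 0.135
P(NorthLine | late) = 0.00258/0.04831 ≈ 0.053
P(Arrow | late) = 0.014175/0.04831 ≈ 0.293
P(MetroPost | late) = 0.00648/0.04831 ≈ 0.134
P(Orbit | late) = 0.0073/0.04831 ≈ 0.151

FleetOne 0.233, QuickShip 0.135, NorthLine 0.053, Arrow 0.293, MetroPost 0.134, Orbit 0.151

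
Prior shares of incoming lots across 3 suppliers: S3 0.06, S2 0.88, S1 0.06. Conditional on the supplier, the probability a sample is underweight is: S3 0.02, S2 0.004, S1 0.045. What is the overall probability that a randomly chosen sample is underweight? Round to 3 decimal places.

Compute prior × likelihood for every hypothesis:
  S3: 0.06 × 0.02 = 0.0012
  S2: 0.88 × 0.004 = 0.00352
  S1: 0.06 × 0.045 = 0.0027
P(underweight) = 0.0012 + 0.00352 + 0.0027 = 0.00742 → 0.007.

0.007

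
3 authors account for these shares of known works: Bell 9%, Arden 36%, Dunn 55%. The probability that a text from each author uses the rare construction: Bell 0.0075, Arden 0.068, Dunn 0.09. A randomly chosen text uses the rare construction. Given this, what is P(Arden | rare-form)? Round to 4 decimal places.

0.3279

By Bayes' rule, posterior ∝ prior × likelihood:
  Bell: 0.09 × 0.0075 = 0.000675
  Arden: 0.36 × 0.068 = 0.02448
  Dunn: 0.55 × 0.09 = 0.0495
Sum = 0.074655.
P(Arden | evidence) = 0.02448 / 0.074655 ≈ 0.3279.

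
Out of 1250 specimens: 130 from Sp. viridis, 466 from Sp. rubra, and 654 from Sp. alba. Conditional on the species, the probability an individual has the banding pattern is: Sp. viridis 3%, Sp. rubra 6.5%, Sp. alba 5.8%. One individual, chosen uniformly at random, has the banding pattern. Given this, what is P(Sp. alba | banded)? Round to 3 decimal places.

0.526

Compute prior × likelihood for every hypothesis:
  Sp. viridis: 0.104 × 0.03 = 0.00312
  Sp. rubra: 0.3728 × 0.065 = 0.024232
  Sp. alba: 0.5232 × 0.058 = 0.0303456
Sum = 0.0576976.
P(Sp. alba | evidence) = 0.0303456 / 0.0576976 ≈ 0.526.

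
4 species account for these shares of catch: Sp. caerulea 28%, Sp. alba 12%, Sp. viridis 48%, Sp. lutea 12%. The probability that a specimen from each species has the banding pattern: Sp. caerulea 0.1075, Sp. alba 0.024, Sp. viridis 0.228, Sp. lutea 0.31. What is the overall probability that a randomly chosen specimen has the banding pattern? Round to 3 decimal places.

Unnormalized posteriors (prior × likelihood):
  Sp. caerulea: 0.28 × 0.1075 = 0.0301
  Sp. alba: 0.12 × 0.024 = 0.00288
  Sp. viridis: 0.48 × 0.228 = 0.10944
  Sp. lutea: 0.12 × 0.31 = 0.0372
P(banded) = 0.0301 + 0.00288 + 0.10944 + 0.0372 = 0.17962 → 0.180.

0.180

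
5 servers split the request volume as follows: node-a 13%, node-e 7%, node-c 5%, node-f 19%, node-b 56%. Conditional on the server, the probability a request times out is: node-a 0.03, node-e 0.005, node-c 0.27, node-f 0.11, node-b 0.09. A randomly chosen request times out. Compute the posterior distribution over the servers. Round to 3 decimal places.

node-a 0.044, node-e 0.004, node-c 0.152, node-f 0.235, node-b 0.566

Prior × likelihood for each hypothesis:
  node-a: 0.13 × 0.03 = 0.0039
  node-e: 0.07 × 0.005 = 0.00035
  node-c: 0.05 × 0.27 = 0.0135
  node-f: 0.19 × 0.11 = 0.0209
  node-b: 0.56 × 0.09 = 0.0504
Normalizing constant = 0.08905.
P(node-a | timeout) = 0.0039/0.08905 ≈ 0.044
P(node-e | timeout) = 0.00035/0.08905 ≈ 0.004
P(node-c | timeout) = 0.0135/0.08905 ≈ 0.152
P(node-f | timeout) = 0.0209/0.08905 ≈ 0.235
P(node-b | timeout) = 0.0504/0.08905 ≈ 0.566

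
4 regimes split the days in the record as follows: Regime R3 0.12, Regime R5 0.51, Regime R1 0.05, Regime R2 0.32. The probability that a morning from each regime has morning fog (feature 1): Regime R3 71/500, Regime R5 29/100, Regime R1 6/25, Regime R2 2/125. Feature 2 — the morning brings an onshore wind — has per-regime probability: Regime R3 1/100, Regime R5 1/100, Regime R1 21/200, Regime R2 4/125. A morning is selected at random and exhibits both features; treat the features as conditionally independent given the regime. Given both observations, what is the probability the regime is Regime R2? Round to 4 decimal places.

0.0533

Prior × likelihood for each hypothesis:
  Regime R3: 0.12 × 0.142 × 0.01 = 0.0001704
  Regime R5: 0.51 × 0.29 × 0.01 = 0.001479
  Regime R1: 0.05 × 0.24 × 0.105 = 0.00126
  Regime R2: 0.32 × 0.016 × 0.032 = 0.00016384
Total = 0.00307324.
P(Regime R2 | evidence) = 0.00016384 / 0.00307324 ≈ 0.0533.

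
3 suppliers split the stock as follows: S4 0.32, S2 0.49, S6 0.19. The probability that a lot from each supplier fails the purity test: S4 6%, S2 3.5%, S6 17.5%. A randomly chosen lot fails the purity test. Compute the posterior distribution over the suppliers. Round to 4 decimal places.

Unnormalized posteriors (prior × likelihood):
  S4: 0.32 × 0.06 = 0.0192
  S2: 0.49 × 0.035 = 0.01715
  S6: 0.19 × 0.175 = 0.03325
Normalizing constant = 0.0696.
P(S4 | off-spec) = 0.0192/0.0696 ≈ 0.2759
P(S2 | off-spec) = 0.01715/0.0696 ≈ 0.2464
P(S6 | off-spec) = 0.03325/0.0696 ≈ 0.4777
(Check: 0.2759+0.2464+0.4777 = 1.0000.)

S4 0.2759, S2 0.2464, S6 0.4777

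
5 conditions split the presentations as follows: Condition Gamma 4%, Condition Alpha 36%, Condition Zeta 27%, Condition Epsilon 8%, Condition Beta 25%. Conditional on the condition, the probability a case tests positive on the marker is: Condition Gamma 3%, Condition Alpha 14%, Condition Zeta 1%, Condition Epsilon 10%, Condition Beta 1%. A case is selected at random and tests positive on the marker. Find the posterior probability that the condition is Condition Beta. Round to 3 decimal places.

0.039

Compute prior × likelihood for every hypothesis:
  Condition Gamma: 0.04 × 0.03 = 0.0012
  Condition Alpha: 0.36 × 0.14 = 0.0504
  Condition Zeta: 0.27 × 0.01 = 0.0027
  Condition Epsilon: 0.08 × 0.1 = 0.008
  Condition Beta: 0.25 × 0.01 = 0.0025
Total = 0.0648.
P(Condition Beta | evidence) = 0.0025 / 0.0648 ≈ 0.039.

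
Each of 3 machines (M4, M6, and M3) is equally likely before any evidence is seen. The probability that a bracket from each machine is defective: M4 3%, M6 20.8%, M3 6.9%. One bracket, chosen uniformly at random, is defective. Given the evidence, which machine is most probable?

With a uniform prior (1/3 each), posterior ∝ likelihood:
  M4: 0.03
  M6: 0.208
  M3: 0.069
Normalizing constant = 0.307.
Largest term belongs to M6, so M6 is most probable.

M6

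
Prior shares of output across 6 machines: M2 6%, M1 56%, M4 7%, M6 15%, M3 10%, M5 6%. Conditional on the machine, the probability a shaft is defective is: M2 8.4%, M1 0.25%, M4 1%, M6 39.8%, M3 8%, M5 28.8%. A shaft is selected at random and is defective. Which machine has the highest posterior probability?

Unnormalized posteriors (prior × likelihood):
  M2: 0.06 × 0.084 = 0.00504
  M1: 0.56 × 0.0025 = 0.0014
  M4: 0.07 × 0.01 = 0.0007
  M6: 0.15 × 0.398 = 0.0597
  M3: 0.1 × 0.08 = 0.008
  M5: 0.06 × 0.288 = 0.01728
Normalizing constant = 0.09212.
Largest term belongs to M6, so M6 is most probable.

M6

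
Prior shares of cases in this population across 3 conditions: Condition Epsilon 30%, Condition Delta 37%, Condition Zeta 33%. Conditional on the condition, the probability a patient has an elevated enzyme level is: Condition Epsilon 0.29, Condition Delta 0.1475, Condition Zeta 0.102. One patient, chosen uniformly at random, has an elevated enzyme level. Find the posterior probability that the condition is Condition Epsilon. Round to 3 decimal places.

Prior × likelihood for each hypothesis:
  Condition Epsilon: 0.3 × 0.29 = 0.087
  Condition Delta: 0.37 × 0.1475 = 0.054575
  Condition Zeta: 0.33 × 0.102 = 0.03366
Total = 0.175235.
P(Condition Epsilon | evidence) = 0.087 / 0.175235 ≈ 0.496.

0.496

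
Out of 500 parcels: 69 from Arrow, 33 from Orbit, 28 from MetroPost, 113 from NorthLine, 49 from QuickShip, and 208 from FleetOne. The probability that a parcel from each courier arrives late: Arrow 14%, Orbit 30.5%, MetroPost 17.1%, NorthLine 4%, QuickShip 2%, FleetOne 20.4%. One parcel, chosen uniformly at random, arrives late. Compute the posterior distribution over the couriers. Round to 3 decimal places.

Arrow 0.133, Orbit 0.139, MetroPost 0.066, NorthLine 0.062, QuickShip 0.014, FleetOne 0.586

By Bayes' rule, posterior ∝ prior × likelihood:
  Arrow: 0.138 × 0.14 = 0.01932
  Orbit: 0.066 × 0.305 = 0.02013
  MetroPost: 0.056 × 0.171 = 0.009576
  NorthLine: 0.226 × 0.04 = 0.00904
  QuickShip: 0.098 × 0.02 = 0.00196
  FleetOne: 0.416 × 0.204 = 0.084864
Normalizing constant = 0.14489.
P(Arrow | late) = 0.01932/0.14489 ≈ 0.133
P(Orbit | late) = 0.02013/0.14489 ≈ 0.139
P(MetroPost | late) = 0.009576/0.14489 ≈ 0.066
P(NorthLine | late) = 0.00904/0.14489 ≈ 0.062
P(QuickShip | late) = 0.00196/0.14489 ≈ 0.014
P(FleetOne | late) = 0.084864/0.14489 ≈ 0.586
(Check: 0.133+0.139+0.066+0.062+0.014+0.586 = 1.000.)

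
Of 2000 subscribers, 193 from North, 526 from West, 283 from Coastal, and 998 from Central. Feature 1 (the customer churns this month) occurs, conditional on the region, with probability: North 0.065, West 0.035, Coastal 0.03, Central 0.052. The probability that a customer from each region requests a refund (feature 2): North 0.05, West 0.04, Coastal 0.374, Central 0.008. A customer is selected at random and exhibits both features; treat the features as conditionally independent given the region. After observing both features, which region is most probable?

Coastal

Prior × likelihood for each hypothesis:
  North: 0.0965 × 0.065 × 0.05 = 0.000313625
  West: 0.263 × 0.035 × 0.04 = 0.0003682
  Coastal: 0.1415 × 0.03 × 0.374 = 0.00158763
  Central: 0.499 × 0.052 × 0.008 = 0.000207584
Sum = 0.002477039.
Largest term belongs to Coastal, so Coastal is most probable.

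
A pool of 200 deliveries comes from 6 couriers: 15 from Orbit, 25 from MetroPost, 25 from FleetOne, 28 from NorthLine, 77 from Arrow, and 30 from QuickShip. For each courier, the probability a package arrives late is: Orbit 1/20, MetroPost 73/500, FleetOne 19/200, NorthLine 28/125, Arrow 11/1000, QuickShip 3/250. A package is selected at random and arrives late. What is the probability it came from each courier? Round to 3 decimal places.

By Bayes' rule, posterior ∝ prior × likelihood:
  Orbit: 0.075 × 0.05 = 0.00375
  MetroPost: 0.125 × 0.146 = 0.01825
  FleetOne: 0.125 × 0.095 = 0.011875
  NorthLine: 0.14 × 0.224 = 0.03136
  Arrow: 0.385 × 0.011 = 0.004235
  QuickShip: 0.15 × 0.012 = 0.0018
Normalizing constant = 0.07127.
P(Orbit | late) = 0.00375/0.07127 ≈ 0.053
P(MetroPost | late) = 0.01825/0.07127 ≈ 0.256
P(FleetOne | late) = 0.011875/0.07127 ≈ 0.167
P(NorthLine | late) = 0.03136/0.07127 ≈ 0.440
P(Arrow | late) = 0.004235/0.07127 ≈ 0.059
P(QuickShip | late) = 0.0018/0.07127 ≈ 0.025
(Check: 0.053+0.256+0.167+0.440+0.059+0.025 = 1.000.)

Orbit 0.053, MetroPost 0.256, FleetOne 0.167, NorthLine 0.440, Arrow 0.059, QuickShip 0.025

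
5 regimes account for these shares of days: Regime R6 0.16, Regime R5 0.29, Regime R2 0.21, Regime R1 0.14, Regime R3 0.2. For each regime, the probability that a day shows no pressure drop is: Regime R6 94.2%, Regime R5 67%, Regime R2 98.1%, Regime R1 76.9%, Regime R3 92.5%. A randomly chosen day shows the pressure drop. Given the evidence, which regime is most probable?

Regime R5

Taking complements, P(drop | each) = Regime R6 0.058, Regime R5 0.33, Regime R2 0.019, Regime R1 0.231, Regime R3 0.075.
By Bayes' rule, posterior ∝ prior × likelihood:
  Regime R6: 0.16 × 0.058 = 0.00928
  Regime R5: 0.29 × 0.33 = 0.0957
  Regime R2: 0.21 × 0.019 = 0.00399
  Regime R1: 0.14 × 0.231 = 0.03234
  Regime R3: 0.2 × 0.075 = 0.015
Total = 0.15631.
Largest term belongs to Regime R5, so Regime R5 is most probable.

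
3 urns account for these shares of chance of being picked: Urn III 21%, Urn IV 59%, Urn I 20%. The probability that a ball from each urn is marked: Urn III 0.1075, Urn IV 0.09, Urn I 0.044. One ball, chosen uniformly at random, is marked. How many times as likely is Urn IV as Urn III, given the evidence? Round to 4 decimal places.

By Bayes' rule, posterior ∝ prior × likelihood:
  Urn III: 0.21 × 0.1075 = 0.022575
  Urn IV: 0.59 × 0.09 = 0.0531
  Urn I: 0.2 × 0.044 = 0.0088
Total = 0.084475.
The ratio is 0.0531 / 0.022575 (the normalizer cancels) = 2.3522.

2.3522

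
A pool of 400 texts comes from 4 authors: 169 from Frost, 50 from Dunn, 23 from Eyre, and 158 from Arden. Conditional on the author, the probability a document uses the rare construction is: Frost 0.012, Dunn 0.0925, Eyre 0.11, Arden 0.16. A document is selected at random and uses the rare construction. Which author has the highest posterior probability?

By Bayes' rule, posterior ∝ prior × likelihood:
  Frost: 0.4225 × 0.012 = 0.00507
  Dunn: 0.125 × 0.0925 = 0.0115625
  Eyre: 0.0575 × 0.11 = 0.006325
  Arden: 0.395 × 0.16 = 0.0632
Normalizing constant = 0.0861575.
Largest term belongs to Arden, so Arden is most probable.

Arden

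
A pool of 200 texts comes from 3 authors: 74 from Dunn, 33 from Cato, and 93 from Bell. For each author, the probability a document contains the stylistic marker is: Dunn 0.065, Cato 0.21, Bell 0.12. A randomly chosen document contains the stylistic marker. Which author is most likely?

Bell

Compute prior × likelihood for every hypothesis:
  Dunn: 0.37 × 0.065 = 0.02405
  Cato: 0.165 × 0.21 = 0.03465
  Bell: 0.465 × 0.12 = 0.0558
Total = 0.1145.
Largest term belongs to Bell, so Bell is most probable.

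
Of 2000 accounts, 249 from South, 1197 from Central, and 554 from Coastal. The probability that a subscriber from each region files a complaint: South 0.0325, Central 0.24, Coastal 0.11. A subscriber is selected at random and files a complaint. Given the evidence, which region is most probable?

Prior × likelihood for each hypothesis:
  South: 0.1245 × 0.0325 = 0.00404625
  Central: 0.5985 × 0.24 = 0.14364
  Coastal: 0.277 × 0.11 = 0.03047
Normalizing constant = 0.17815625.
Largest term belongs to Central, so Central is most probable.

Central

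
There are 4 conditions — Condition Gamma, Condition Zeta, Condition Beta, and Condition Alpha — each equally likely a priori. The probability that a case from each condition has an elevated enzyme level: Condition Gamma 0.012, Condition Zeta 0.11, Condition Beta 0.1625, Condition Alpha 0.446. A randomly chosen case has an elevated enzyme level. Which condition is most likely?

With a uniform prior (1/4 each), posterior ∝ likelihood:
  Condition Gamma: 0.012
  Condition Zeta: 0.11
  Condition Beta: 0.1625
  Condition Alpha: 0.446
Normalizing constant = 0.7305.
Largest term belongs to Condition Alpha, so Condition Alpha is most probable.

Condition Alpha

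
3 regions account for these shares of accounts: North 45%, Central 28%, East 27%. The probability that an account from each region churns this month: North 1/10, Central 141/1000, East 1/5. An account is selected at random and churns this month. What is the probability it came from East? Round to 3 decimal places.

Compute prior × likelihood for every hypothesis:
  North: 0.45 × 0.1 = 0.045
  Central: 0.28 × 0.141 = 0.03948
  East: 0.27 × 0.2 = 0.054
Total = 0.13848.
P(East | evidence) = 0.054 / 0.13848 ≈ 0.390.

0.390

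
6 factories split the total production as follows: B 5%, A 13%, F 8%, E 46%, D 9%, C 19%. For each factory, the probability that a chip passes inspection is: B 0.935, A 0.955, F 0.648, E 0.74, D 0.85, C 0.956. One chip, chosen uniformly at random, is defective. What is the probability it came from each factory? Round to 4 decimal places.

Taking complements, P(defective | each) = B 0.065, A 0.045, F 0.352, E 0.26, D 0.15, C 0.044.
Compute prior × likelihood for every hypothesis:
  B: 0.05 × 0.065 = 0.00325
  A: 0.13 × 0.045 = 0.00585
  F: 0.08 × 0.352 = 0.02816
  E: 0.46 × 0.26 = 0.1196
  D: 0.09 × 0.15 = 0.0135
  C: 0.19 × 0.044 = 0.00836
Sum = 0.17872.
P(B | defective) = 0.00325/0.17872 ≈ 0.0182
P(A | defective) = 0.00585/0.17872 ≈ 0.0327
P(F | defective) = 0.02816/0.17872 ≈ 0.1576
P(E | defective) = 0.1196/0.17872 ≈ 0.6692
P(D | defective) = 0.0135/0.17872 ≈ 0.0755
P(C | defective) = 0.00836/0.17872 ≈ 0.0468

B 0.0182, A 0.0327, F 0.1576, E 0.6692, D 0.0755, C 0.0468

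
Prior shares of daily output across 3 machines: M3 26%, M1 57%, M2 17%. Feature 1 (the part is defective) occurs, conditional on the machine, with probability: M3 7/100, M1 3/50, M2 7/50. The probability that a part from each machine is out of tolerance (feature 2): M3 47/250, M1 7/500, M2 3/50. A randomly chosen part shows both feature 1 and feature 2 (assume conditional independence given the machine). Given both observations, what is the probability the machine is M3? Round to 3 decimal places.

Unnormalized posteriors (prior × likelihood):
  M3: 0.26 × 0.07 × 0.188 = 0.0034216
  M1: 0.57 × 0.06 × 0.014 = 0.0004788
  M2: 0.17 × 0.14 × 0.06 = 0.001428
Total = 0.0053284.
P(M3 | evidence) = 0.0034216 / 0.0053284 ≈ 0.642.

0.642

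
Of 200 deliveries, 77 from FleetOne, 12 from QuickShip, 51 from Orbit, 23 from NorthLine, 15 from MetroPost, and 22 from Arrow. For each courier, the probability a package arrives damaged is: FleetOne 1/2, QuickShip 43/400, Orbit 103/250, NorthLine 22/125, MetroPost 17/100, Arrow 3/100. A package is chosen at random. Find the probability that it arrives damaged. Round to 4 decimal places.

Unnormalized posteriors (prior × likelihood):
  FleetOne: 0.385 × 0.5 = 0.1925
  QuickShip: 0.06 × 0.1075 = 0.00645
  Orbit: 0.255 × 0.412 = 0.10506
  NorthLine: 0.115 × 0.176 = 0.02024
  MetroPost: 0.075 × 0.17 = 0.01275
  Arrow: 0.11 × 0.03 = 0.0033
P(damaged) = 0.1925 + 0.00645 + 0.10506 + 0.02024 + 0.01275 + 0.0033 = 0.3403 → 0.3403.

0.3403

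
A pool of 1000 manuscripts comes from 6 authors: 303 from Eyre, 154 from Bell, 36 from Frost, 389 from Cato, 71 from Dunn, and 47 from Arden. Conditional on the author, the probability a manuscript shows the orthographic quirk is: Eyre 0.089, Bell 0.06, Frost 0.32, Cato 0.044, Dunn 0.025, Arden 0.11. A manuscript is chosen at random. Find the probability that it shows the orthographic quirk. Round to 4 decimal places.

Unnormalized posteriors (prior × likelihood):
  Eyre: 0.303 × 0.089 = 0.026967
  Bell: 0.154 × 0.06 = 0.00924
  Frost: 0.036 × 0.32 = 0.01152
  Cato: 0.389 × 0.044 = 0.017116
  Dunn: 0.071 × 0.025 = 0.001775
  Arden: 0.047 × 0.11 = 0.00517
P(quirk) = 0.026967 + 0.00924 + 0.01152 + 0.017116 + 0.001775 + 0.00517 = 0.071788 → 0.0718.

0.0718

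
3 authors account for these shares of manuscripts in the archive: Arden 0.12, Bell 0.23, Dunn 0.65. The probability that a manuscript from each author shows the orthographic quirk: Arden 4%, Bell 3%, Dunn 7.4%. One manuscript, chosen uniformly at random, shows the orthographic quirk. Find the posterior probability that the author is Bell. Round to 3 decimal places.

Prior × likelihood for each hypothesis:
  Arden: 0.12 × 0.04 = 0.0048
  Bell: 0.23 × 0.03 = 0.0069
  Dunn: 0.65 × 0.074 = 0.0481
Total = 0.0598.
P(Bell | evidence) = 0.0069 / 0.0598 ≈ 0.115.

0.115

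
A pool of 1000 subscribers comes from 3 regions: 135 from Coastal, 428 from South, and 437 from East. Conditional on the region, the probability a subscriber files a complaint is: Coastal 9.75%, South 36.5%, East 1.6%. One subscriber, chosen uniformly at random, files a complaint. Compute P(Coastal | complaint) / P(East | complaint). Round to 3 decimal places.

By Bayes' rule, posterior ∝ prior × likelihood:
  Coastal: 0.135 × 0.0975 = 0.0131625
  South: 0.428 × 0.365 = 0.15622
  East: 0.437 × 0.016 = 0.006992
Total = 0.1763745.
The ratio is 0.0131625 / 0.006992 (the normalizer cancels) = 1.883.

1.883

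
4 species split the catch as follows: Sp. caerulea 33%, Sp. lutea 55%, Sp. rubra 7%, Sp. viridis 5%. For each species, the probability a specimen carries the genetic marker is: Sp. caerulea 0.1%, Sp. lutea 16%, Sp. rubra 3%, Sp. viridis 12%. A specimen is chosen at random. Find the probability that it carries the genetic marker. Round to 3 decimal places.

0.096

Prior × likelihood for each hypothesis:
  Sp. caerulea: 0.33 × 0.001 = 0.00033
  Sp. lutea: 0.55 × 0.16 = 0.088
  Sp. rubra: 0.07 × 0.03 = 0.0021
  Sp. viridis: 0.05 × 0.12 = 0.006
P(marker) = 0.00033 + 0.088 + 0.0021 + 0.006 = 0.09643 → 0.096.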